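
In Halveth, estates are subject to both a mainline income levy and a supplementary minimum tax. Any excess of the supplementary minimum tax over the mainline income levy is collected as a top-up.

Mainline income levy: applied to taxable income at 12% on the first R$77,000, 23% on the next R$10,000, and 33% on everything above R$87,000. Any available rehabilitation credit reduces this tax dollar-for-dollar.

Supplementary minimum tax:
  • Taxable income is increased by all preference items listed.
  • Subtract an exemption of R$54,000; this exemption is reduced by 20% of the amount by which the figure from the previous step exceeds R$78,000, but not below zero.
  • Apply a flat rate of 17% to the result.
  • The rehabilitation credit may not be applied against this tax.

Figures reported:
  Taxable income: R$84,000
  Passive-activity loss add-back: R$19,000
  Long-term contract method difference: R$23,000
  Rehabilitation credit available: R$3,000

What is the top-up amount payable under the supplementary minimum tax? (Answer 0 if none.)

Supplementary minimum tax:
  Adjusted income: R$84,000 + R$19,000 + R$23,000 = R$126,000
  Exemption: R$54,000 − 20% × (R$126,000 − R$78,000) = R$54,000 − R$9,600 = R$44,400
  Base: R$126,000 − R$44,400 = R$81,600
  R$81,600 × 17% = R$13,872

Mainline income levy:
  R$77,000 × 12% = R$9,240
  R$7,000 × 23% = R$1,610
  → R$10,850
  Less rehabilitation credit R$3,000 → R$7,850

Excess of supplementary minimum tax over mainline income levy: R$13,872 − R$7,850 = R$6,022.

R$6,022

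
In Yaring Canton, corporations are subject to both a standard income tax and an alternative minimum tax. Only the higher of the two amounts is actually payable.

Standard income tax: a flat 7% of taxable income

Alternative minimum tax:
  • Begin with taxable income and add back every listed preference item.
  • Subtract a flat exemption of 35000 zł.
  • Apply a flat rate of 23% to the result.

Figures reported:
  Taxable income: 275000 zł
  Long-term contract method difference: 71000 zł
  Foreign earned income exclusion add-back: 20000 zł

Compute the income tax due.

76130 zł

Alternative minimum tax:
  Adjusted income: 275000 zł + 71000 zł + 20000 zł = 366000 zł
  Less exemption 35000 zł → base 331000 zł
  331000 zł × 23% = 76130 zł

Standard income tax:
  275000 zł × 7% = 19250 zł

76130 zł > 19250 zł, so the alternative minimum tax is the binding amount.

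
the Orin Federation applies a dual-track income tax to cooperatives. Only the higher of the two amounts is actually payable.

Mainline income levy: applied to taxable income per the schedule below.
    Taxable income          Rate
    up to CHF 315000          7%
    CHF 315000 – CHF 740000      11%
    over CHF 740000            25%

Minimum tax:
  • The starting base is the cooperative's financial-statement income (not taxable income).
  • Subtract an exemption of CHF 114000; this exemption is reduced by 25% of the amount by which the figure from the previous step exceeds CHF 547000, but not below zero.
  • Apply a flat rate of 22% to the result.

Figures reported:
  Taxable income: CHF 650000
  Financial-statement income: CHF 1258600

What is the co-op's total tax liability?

Minimum tax:
  Base (financial-statement income): CHF 1258600
  Exemption: 25% × (CHF 1258600 − CHF 547000) = CHF 177900 ≥ CHF 114000, so the exemption is fully phased out
  Base: CHF 1258600 − CHF 0 = CHF 1258600
  CHF 1258600 × 22% = CHF 276892

Mainline income levy:
  CHF 315000 × 7% = CHF 22050
  CHF 335000 × 11% = CHF 36850
  → CHF 58900

CHF 276892 > CHF 58900, so the minimum tax is the binding amount.

CHF 276892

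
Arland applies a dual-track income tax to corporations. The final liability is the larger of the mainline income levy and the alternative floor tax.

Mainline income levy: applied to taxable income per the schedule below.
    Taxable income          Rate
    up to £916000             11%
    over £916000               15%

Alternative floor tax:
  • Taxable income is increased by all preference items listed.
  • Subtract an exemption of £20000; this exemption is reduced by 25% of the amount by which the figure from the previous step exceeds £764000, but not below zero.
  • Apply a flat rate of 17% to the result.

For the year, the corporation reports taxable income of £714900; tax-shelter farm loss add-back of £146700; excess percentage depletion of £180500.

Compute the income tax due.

Mainline income levy:
  £714900 × 11% = £78639

Alternative floor tax:
  Adjusted income: £714900 + £146700 + £180500 = £1042100
  Exemption: 25% × (£1042100 − £764000) = £69525 ≥ £20000, so the exemption is fully phased out
  Base: £1042100 − £0 = £1042100
  £1042100 × 17% = £177157

£177157 > £78639, so the alternative floor tax is the binding amount.

£177157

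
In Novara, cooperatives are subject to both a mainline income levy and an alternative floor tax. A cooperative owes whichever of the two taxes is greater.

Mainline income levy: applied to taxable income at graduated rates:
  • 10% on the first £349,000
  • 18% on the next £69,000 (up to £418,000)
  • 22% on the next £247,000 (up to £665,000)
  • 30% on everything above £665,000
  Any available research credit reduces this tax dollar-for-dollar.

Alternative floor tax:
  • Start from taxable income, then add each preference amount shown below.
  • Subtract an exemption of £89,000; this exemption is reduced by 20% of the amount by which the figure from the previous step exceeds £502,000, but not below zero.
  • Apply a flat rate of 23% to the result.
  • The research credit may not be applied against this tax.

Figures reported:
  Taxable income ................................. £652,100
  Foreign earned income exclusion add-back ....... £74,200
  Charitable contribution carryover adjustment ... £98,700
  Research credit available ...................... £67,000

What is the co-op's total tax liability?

£184,138

Mainline income levy:
  £349,000 × 10% = £34,900
  £69,000 × 18% = £12,420
  £234,100 × 22% = £51,502
  → £98,822
  Less research credit £67,000 → £31,822

Alternative floor tax:
  Adjusted income: £652,100 + £74,200 + £98,700 = £825,000
  Exemption: £89,000 − 20% × (£825,000 − £502,000) = £89,000 − £64,600 = £24,400
  Base: £825,000 − £24,400 = £800,600
  £800,600 × 23% = £184,138

£184,138 > £31,822, so the alternative floor tax is the binding amount.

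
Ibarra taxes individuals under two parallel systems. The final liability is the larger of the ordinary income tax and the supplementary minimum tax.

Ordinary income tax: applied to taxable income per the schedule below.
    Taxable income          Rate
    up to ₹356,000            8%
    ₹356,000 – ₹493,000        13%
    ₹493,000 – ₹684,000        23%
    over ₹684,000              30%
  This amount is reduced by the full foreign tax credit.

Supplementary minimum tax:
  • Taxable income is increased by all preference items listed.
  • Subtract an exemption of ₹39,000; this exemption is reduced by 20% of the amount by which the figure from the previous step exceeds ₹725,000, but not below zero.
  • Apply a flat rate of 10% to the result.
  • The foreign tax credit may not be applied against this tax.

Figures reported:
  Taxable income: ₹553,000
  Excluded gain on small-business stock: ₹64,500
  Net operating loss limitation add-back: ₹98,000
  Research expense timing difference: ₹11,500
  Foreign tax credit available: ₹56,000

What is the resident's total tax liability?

₹68,840

Ordinary income tax:
  ₹356,000 × 8% = ₹28,480
  ₹137,000 × 13% = ₹17,810
  ₹60,000 × 23% = ₹13,800
  → ₹60,090
  Less foreign tax credit ₹56,000 → ₹4,090

Supplementary minimum tax:
  Adjusted income: ₹553,000 + ₹64,500 + ₹98,000 + ₹11,500 = ₹727,000
  Exemption: ₹39,000 − 20% × (₹727,000 − ₹725,000) = ₹39,000 − ₹400 = ₹38,600
  Base: ₹727,000 − ₹38,600 = ₹688,400
  ₹688,400 × 10% = ₹68,840

₹68,840 > ₹4,090, so the supplementary minimum tax is the binding amount.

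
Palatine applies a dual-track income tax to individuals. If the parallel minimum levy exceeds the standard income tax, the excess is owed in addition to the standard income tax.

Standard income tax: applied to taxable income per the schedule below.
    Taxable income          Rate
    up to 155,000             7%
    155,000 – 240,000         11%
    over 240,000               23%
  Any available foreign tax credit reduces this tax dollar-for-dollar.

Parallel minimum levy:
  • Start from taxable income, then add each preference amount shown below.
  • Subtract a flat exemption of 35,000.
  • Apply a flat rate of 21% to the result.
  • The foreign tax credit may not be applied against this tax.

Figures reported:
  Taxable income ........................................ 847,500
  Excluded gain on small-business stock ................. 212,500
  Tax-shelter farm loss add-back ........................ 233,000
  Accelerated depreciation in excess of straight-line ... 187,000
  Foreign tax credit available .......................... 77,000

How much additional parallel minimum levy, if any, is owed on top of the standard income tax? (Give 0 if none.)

Standard income tax:
  155,000 × 7% = 10,850
  85,000 × 11% = 9,350
  607,500 × 23% = 139,725
  → 159,925
  Less foreign tax credit 77,000 → 82,925

Parallel minimum levy:
  Adjusted income: 847,500 + 212,500 + 233,000 + 187,000 = 1,480,000
  Less exemption 35,000 → base 1,445,000
  1,445,000 × 21% = 303,450

Excess of parallel minimum levy over standard income tax: 303,450 − 82,925 = 220,525.

220,525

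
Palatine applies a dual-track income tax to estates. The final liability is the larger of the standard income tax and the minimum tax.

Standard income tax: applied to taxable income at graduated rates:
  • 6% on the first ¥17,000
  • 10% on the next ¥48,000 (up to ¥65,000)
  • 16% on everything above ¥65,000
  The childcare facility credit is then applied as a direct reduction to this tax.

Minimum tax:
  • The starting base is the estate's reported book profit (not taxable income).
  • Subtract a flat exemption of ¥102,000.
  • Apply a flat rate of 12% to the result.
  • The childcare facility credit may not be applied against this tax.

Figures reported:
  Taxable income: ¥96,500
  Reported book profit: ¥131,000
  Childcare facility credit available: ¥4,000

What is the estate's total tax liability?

¥6,860

Standard income tax:
  ¥17,000 × 6% = ¥1,020
  ¥48,000 × 10% = ¥4,800
  ¥31,500 × 16% = ¥5,040
  → ¥10,860
  Less childcare facility credit ¥4,000 → ¥6,860

Minimum tax:
  Base (reported book profit): ¥131,000
  Less exemption ¥102,000 → base ¥29,000
  ¥29,000 × 12% = ¥3,480

¥6,860 > ¥3,480, so the standard income tax governs.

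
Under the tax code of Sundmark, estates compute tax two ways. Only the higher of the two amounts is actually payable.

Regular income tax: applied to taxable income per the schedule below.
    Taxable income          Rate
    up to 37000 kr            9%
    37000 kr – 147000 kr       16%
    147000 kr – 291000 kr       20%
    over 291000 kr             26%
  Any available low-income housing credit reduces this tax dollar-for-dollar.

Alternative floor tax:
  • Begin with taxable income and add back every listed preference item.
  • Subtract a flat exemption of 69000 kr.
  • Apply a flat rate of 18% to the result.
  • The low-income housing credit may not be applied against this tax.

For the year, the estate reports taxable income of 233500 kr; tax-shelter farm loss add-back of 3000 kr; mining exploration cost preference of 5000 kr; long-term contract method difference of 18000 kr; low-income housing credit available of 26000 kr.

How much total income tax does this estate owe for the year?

Regular income tax:
  37000 kr × 9% = 3330 kr
  110000 kr × 16% = 17600 kr
  86500 kr × 20% = 17300 kr
  → 38230 kr
  Less low-income housing credit 26000 kr → 12230 kr

Alternative floor tax:
  Adjusted income: 233500 kr + 3000 kr + 5000 kr + 18000 kr = 259500 kr
  Less exemption 69000 kr → base 190500 kr
  190500 kr × 18% = 34290 kr

34290 kr > 12230 kr, so the alternative floor tax is the binding amount.

34290 kr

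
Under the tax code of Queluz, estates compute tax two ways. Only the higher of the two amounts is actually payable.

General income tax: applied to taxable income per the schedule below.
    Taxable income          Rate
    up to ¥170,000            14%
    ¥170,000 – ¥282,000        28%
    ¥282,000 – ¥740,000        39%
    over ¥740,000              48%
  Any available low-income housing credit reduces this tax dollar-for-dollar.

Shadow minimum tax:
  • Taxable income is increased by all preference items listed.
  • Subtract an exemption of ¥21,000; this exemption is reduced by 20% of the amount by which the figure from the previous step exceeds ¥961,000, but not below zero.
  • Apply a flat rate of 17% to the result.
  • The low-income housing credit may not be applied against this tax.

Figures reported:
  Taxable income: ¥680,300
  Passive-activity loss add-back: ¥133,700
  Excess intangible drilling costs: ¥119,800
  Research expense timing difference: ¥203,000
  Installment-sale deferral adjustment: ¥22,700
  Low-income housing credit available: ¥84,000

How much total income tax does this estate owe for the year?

¥197,115

General income tax:
  ¥170,000 × 14% = ¥23,800
  ¥112,000 × 28% = ¥31,360
  ¥398,300 × 39% = ¥155,337
  → ¥210,497
  Less low-income housing credit ¥84,000 → ¥126,497

Shadow minimum tax:
  Adjusted income: ¥680,300 + ¥133,700 + ¥119,800 + ¥203,000 + ¥22,700 = ¥1,159,500
  Exemption: 20% × (¥1,159,500 − ¥961,000) = ¥39,700 ≥ ¥21,000, so the exemption is fully phased out
  Base: ¥1,159,500 − ¥0 = ¥1,159,500
  ¥1,159,500 × 17% = ¥197,115

¥197,115 > ¥126,497, so the shadow minimum tax is the binding amount.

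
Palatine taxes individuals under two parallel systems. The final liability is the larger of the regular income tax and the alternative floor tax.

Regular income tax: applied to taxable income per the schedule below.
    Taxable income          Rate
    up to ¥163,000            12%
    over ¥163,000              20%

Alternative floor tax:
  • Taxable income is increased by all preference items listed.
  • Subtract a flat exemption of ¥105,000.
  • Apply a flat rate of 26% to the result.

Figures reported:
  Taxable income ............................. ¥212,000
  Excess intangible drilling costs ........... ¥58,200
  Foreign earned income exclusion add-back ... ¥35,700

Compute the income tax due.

Regular income tax:
  ¥163,000 × 12% = ¥19,560
  ¥49,000 × 20% = ¥9,800
  → ¥29,360

Alternative floor tax:
  Adjusted income: ¥212,000 + ¥58,200 + ¥35,700 = ¥305,900
  Less exemption ¥105,000 → base ¥200,900
  ¥200,900 × 26% = ¥52,234

¥52,234 > ¥29,360, so the alternative floor tax is the binding amount.

¥52,234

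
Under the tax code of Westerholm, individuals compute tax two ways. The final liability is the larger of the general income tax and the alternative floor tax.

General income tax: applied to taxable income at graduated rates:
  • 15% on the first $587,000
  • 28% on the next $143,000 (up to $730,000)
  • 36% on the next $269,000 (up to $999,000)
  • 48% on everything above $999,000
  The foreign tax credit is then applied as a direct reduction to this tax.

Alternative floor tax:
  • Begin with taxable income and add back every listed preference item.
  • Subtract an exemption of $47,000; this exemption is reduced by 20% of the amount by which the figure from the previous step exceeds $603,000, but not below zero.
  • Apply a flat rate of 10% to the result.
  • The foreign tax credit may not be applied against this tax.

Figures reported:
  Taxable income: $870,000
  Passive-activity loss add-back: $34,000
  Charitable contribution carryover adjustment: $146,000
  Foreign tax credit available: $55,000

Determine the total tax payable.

$123,490

General income tax:
  $587,000 × 15% = $88,050
  $143,000 × 28% = $40,040
  $140,000 × 36% = $50,400
  → $178,490
  Less foreign tax credit $55,000 → $123,490

Alternative floor tax:
  Adjusted income: $870,000 + $34,000 + $146,000 = $1,050,000
  Exemption: 20% × ($1,050,000 − $603,000) = $89,400 ≥ $47,000, so the exemption is fully phased out
  Base: $1,050,000 − $0 = $1,050,000
  $1,050,000 × 10% = $105,000

$123,490 > $105,000, so the general income tax governs.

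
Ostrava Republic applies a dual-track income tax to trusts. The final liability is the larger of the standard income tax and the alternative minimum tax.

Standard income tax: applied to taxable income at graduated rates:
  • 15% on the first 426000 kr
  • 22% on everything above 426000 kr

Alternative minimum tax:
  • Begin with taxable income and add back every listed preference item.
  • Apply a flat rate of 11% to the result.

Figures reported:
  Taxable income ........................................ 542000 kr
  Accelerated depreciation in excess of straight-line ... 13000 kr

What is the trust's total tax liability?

89420 kr

Standard income tax:
  426000 kr × 15% = 63900 kr
  116000 kr × 22% = 25520 kr
  → 89420 kr

Alternative minimum tax:
  Adjusted income: 542000 kr + 13000 kr = 555000 kr
  555000 kr × 11% = 61050 kr

89420 kr > 61050 kr, so the standard income tax governs.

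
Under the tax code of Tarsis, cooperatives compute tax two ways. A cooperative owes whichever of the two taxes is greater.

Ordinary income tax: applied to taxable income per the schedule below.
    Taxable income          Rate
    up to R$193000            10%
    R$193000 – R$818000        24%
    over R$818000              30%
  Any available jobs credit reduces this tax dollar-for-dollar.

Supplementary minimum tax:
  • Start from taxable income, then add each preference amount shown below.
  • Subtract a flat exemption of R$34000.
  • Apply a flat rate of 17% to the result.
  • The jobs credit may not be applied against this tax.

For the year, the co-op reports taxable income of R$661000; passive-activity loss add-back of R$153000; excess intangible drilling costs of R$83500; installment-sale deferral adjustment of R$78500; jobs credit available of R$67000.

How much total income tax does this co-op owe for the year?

R$160140

Ordinary income tax:
  R$193000 × 10% = R$19300
  R$468000 × 24% = R$112320
  → R$131620
  Less jobs credit R$67000 → R$64620

Supplementary minimum tax:
  Adjusted income: R$661000 + R$153000 + R$83500 + R$78500 = R$976000
  Less exemption R$34000 → base R$942000
  R$942000 × 17% = R$160140

R$160140 > R$64620, so the supplementary minimum tax is the binding amount.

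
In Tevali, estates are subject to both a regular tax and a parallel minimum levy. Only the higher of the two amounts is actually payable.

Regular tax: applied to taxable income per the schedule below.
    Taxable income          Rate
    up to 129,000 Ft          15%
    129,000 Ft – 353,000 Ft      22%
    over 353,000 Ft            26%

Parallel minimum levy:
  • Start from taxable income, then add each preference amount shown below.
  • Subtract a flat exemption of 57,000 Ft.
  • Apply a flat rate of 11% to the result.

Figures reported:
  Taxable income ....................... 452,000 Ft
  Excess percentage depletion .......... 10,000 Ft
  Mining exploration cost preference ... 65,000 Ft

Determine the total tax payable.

94,370 Ft

Regular tax:
  129,000 Ft × 15% = 19,350 Ft
  224,000 Ft × 22% = 49,280 Ft
  99,000 Ft × 26% = 25,740 Ft
  → 94,370 Ft

Parallel minimum levy:
  Adjusted income: 452,000 Ft + 10,000 Ft + 65,000 Ft = 527,000 Ft
  Less exemption 57,000 Ft → base 470,000 Ft
  470,000 Ft × 11% = 51,700 Ft

94,370 Ft > 51,700 Ft, so the regular tax governs.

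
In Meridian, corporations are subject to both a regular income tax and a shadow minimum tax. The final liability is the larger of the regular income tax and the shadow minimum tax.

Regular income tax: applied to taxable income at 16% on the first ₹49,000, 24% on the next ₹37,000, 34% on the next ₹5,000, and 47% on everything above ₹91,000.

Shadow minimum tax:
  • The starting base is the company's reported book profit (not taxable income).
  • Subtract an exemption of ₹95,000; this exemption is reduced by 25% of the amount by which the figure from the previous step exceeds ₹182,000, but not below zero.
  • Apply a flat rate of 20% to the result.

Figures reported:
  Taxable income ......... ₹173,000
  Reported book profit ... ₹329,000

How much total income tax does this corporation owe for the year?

Regular income tax:
  ₹49,000 × 16% = ₹7,840
  ₹37,000 × 24% = ₹8,880
  ₹5,000 × 34% = ₹1,700
  ₹82,000 × 47% = ₹38,540
  → ₹56,960

Shadow minimum tax:
  Base (reported book profit): ₹329,000
  Exemption: ₹95,000 − 25% × (₹329,000 − ₹182,000) = ₹95,000 − ₹36,750 = ₹58,250
  Base: ₹329,000 − ₹58,250 = ₹270,750
  ₹270,750 × 20% = ₹54,150

₹56,960 > ₹54,150, so the regular income tax governs.

₹56,960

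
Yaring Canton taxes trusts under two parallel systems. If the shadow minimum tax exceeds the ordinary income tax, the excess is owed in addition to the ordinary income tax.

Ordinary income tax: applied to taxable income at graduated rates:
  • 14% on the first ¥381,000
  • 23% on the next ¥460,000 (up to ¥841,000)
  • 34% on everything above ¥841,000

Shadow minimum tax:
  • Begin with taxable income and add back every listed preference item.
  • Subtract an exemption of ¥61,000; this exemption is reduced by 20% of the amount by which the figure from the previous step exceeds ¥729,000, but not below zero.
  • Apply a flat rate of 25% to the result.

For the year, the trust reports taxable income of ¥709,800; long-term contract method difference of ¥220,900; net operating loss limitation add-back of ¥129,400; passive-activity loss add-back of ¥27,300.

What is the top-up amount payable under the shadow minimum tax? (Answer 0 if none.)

¥142,886

Shadow minimum tax:
  Adjusted income: ¥709,800 + ¥220,900 + ¥129,400 + ¥27,300 = ¥1,087,400
  Exemption: 20% × (¥1,087,400 − ¥729,000) = ¥71,680 ≥ ¥61,000, so the exemption is fully phased out
  Base: ¥1,087,400 − ¥0 = ¥1,087,400
  ¥1,087,400 × 25% = ¥271,850

Ordinary income tax:
  ¥381,000 × 14% = ¥53,340
  ¥328,800 × 23% = ¥75,624
  → ¥128,964

Excess of shadow minimum tax over ordinary income tax: ¥271,850 − ¥128,964 = ¥142,886.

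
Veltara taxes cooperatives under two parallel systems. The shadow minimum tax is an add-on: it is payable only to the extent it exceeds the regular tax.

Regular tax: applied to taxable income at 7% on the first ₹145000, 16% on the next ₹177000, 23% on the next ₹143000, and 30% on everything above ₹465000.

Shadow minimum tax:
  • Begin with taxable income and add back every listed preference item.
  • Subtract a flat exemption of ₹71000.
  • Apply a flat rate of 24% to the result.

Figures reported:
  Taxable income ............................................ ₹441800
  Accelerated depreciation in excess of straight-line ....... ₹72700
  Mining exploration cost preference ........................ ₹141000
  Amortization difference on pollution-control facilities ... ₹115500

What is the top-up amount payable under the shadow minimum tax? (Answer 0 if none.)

₹101976

Shadow minimum tax:
  Adjusted income: ₹441800 + ₹72700 + ₹141000 + ₹115500 = ₹771000
  Less exemption ₹71000 → base ₹700000
  ₹700000 × 24% = ₹168000

Regular tax:
  ₹145000 × 7% = ₹10150
  ₹177000 × 16% = ₹28320
  ₹119800 × 23% = ₹27554
  → ₹66024

Excess of shadow minimum tax over regular tax: ₹168000 − ₹66024 = ₹101976.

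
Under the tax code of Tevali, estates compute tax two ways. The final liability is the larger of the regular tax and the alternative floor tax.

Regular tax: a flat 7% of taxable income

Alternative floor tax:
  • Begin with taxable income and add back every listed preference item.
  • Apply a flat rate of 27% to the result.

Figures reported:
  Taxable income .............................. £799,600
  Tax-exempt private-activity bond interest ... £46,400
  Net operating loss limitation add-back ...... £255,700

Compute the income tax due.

Regular tax:
  £799,600 × 7% = £55,972

Alternative floor tax:
  Adjusted income: £799,600 + £46,400 + £255,700 = £1,101,700
  £1,101,700 × 27% = £297,459

£297,459 > £55,972, so the alternative floor tax is the binding amount.

£297,459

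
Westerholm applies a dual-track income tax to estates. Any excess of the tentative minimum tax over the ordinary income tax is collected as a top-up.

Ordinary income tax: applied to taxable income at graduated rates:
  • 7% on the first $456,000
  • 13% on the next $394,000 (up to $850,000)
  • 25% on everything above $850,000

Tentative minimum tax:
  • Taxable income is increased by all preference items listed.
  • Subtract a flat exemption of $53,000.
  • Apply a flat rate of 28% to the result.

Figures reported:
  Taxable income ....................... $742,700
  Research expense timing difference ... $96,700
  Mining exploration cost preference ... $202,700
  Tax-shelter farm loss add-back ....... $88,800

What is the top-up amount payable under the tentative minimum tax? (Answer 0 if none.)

$232,621

Ordinary income tax:
  $456,000 × 7% = $31,920
  $286,700 × 13% = $37,271
  → $69,191

Tentative minimum tax:
  Adjusted income: $742,700 + $96,700 + $202,700 + $88,800 = $1,130,900
  Less exemption $53,000 → base $1,077,900
  $1,077,900 × 28% = $301,812

Excess of tentative minimum tax over ordinary income tax: $301,812 − $69,191 = $232,621.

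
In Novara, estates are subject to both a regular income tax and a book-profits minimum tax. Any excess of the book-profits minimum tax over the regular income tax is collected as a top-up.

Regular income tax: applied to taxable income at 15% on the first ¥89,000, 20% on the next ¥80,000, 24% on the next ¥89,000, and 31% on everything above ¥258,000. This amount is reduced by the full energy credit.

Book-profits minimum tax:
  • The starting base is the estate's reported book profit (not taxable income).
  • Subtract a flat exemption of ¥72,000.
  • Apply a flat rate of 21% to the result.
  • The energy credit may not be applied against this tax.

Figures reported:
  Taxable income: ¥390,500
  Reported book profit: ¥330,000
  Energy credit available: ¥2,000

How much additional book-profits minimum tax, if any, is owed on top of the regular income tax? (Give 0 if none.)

Book-profits minimum tax:
  Base (reported book profit): ¥330,000
  Less exemption ¥72,000 → base ¥258,000
  ¥258,000 × 21% = ¥54,180

Regular income tax:
  ¥89,000 × 15% = ¥13,350
  ¥80,000 × 20% = ¥16,000
  ¥89,000 × 24% = ¥21,360
  ¥132,500 × 31% = ¥41,075
  → ¥91,785
  Less energy credit ¥2,000 → ¥89,785

¥54,180 ≤ ¥89,785, so no add-on is due.

¥0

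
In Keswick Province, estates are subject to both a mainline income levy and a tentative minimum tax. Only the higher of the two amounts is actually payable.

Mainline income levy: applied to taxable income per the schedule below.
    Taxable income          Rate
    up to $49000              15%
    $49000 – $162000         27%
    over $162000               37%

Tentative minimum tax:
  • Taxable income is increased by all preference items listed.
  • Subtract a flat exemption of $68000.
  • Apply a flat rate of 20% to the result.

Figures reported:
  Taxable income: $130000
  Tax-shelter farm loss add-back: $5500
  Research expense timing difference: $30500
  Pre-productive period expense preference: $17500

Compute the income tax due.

$29220

Tentative minimum tax:
  Adjusted income: $130000 + $5500 + $30500 + $17500 = $183500
  Less exemption $68000 → base $115500
  $115500 × 20% = $23100

Mainline income levy:
  $49000 × 15% = $7350
  $81000 × 27% = $21870
  → $29220

$29220 > $23100, so the mainline income levy governs.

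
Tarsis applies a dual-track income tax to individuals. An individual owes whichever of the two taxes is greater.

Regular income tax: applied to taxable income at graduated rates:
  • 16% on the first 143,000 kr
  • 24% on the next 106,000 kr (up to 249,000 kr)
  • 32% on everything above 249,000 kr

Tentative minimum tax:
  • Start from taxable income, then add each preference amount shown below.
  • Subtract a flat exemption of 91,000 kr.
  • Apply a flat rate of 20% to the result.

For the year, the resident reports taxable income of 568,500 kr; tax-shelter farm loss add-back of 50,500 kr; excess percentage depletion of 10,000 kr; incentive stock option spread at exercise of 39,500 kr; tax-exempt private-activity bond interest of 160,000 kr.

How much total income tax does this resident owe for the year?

150,560 kr

Regular income tax:
  143,000 kr × 16% = 22,880 kr
  106,000 kr × 24% = 25,440 kr
  319,500 kr × 32% = 102,240 kr
  → 150,560 kr

Tentative minimum tax:
  Adjusted income: 568,500 kr + 50,500 kr + 10,000 kr + 39,500 kr + 160,000 kr = 828,500 kr
  Less exemption 91,000 kr → base 737,500 kr
  737,500 kr × 20% = 147,500 kr

150,560 kr > 147,500 kr, so the regular income tax governs.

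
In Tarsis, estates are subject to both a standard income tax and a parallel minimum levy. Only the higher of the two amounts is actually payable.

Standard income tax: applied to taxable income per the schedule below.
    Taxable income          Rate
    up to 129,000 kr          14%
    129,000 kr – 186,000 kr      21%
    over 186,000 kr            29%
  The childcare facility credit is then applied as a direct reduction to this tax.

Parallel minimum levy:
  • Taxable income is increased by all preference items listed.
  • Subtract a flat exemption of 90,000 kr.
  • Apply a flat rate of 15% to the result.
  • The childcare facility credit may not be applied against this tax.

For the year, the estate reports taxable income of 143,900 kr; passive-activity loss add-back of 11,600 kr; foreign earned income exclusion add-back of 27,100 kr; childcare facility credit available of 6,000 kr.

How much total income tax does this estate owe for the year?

15,189 kr

Standard income tax:
  129,000 kr × 14% = 18,060 kr
  14,900 kr × 21% = 3,129 kr
  → 21,189 kr
  Less childcare facility credit 6,000 kr → 15,189 kr

Parallel minimum levy:
  Adjusted income: 143,900 kr + 11,600 kr + 27,100 kr = 182,600 kr
  Less exemption 90,000 kr → base 92,600 kr
  92,600 kr × 15% = 13,890 kr

15,189 kr > 13,890 kr, so the standard income tax governs.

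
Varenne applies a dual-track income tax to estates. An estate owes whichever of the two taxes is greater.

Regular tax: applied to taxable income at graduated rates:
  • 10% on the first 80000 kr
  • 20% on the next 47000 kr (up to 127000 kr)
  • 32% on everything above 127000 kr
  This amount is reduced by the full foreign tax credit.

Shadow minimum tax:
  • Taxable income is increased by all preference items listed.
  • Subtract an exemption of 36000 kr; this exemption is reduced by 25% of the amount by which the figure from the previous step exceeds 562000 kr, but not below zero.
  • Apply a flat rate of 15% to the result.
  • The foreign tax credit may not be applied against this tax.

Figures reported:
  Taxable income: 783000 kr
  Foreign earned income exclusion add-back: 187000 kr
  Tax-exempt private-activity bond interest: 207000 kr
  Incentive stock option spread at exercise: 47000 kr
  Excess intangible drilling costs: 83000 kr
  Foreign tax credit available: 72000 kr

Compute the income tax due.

Regular tax:
  80000 kr × 10% = 8000 kr
  47000 kr × 20% = 9400 kr
  656000 kr × 32% = 209920 kr
  → 227320 kr
  Less foreign tax credit 72000 kr → 155320 kr

Shadow minimum tax:
  Adjusted income: 783000 kr + 187000 kr + 207000 kr + 47000 kr + 83000 kr = 1307000 kr
  Exemption: 25% × (1307000 kr − 562000 kr) = 186250 kr ≥ 36000 kr, so the exemption is fully phased out
  Base: 1307000 kr − 0 kr = 1307000 kr
  1307000 kr × 15% = 196050 kr

196050 kr > 155320 kr, so the shadow minimum tax is the binding amount.

196050 kr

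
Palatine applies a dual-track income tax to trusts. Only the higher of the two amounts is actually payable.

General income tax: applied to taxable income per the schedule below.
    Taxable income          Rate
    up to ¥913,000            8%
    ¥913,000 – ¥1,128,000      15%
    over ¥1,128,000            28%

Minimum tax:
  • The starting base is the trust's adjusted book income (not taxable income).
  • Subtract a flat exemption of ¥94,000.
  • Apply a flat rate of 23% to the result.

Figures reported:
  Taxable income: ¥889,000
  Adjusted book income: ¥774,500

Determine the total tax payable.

Minimum tax:
  Base (adjusted book income): ¥774,500
  Less exemption ¥94,000 → base ¥680,500
  ¥680,500 × 23% = ¥156,515

General income tax:
  ¥889,000 × 8% = ¥71,120

¥156,515 > ¥71,120, so the minimum tax is the binding amount.

¥156,515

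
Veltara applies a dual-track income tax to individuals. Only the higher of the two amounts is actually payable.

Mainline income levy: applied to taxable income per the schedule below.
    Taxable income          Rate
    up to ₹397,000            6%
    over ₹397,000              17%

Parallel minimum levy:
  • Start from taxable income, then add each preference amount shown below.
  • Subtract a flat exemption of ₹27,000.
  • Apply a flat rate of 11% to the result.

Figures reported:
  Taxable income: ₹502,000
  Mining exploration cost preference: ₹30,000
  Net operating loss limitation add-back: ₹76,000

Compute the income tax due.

₹63,910

Mainline income levy:
  ₹397,000 × 6% = ₹23,820
  ₹105,000 × 17% = ₹17,850
  → ₹41,670

Parallel minimum levy:
  Adjusted income: ₹502,000 + ₹30,000 + ₹76,000 = ₹608,000
  Less exemption ₹27,000 → base ₹581,000
  ₹581,000 × 11% = ₹63,910

₹63,910 > ₹41,670, so the parallel minimum levy is the binding amount.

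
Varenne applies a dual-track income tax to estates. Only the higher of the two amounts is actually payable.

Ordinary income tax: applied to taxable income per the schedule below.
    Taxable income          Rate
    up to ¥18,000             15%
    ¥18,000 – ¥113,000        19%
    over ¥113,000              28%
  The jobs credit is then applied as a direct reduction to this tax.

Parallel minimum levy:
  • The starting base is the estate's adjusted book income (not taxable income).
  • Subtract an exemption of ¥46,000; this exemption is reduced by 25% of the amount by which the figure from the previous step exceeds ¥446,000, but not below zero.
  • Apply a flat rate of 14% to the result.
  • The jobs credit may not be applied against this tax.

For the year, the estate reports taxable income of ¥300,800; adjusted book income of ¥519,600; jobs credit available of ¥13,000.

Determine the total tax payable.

¥68,880

Parallel minimum levy:
  Base (adjusted book income): ¥519,600
  Exemption: ¥46,000 − 25% × (¥519,600 − ¥446,000) = ¥46,000 − ¥18,400 = ¥27,600
  Base: ¥519,600 − ¥27,600 = ¥492,000
  ¥492,000 × 14% = ¥68,880

Ordinary income tax:
  ¥18,000 × 15% = ¥2,700
  ¥95,000 × 19% = ¥18,050
  ¥187,800 × 28% = ¥52,584
  → ¥73,334
  Less jobs credit ¥13,000 → ¥60,334

¥68,880 > ¥60,334, so the parallel minimum levy is the binding amount.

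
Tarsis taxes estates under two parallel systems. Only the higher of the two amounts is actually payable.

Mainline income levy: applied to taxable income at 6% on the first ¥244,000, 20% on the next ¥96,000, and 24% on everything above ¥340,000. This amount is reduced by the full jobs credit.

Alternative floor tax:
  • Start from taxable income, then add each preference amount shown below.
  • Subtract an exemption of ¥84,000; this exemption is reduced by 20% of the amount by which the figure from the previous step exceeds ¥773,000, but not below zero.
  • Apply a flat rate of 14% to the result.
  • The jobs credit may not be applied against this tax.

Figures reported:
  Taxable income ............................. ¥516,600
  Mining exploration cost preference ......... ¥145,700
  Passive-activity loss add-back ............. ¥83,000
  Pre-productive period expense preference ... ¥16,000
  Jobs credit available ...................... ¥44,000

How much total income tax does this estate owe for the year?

Alternative floor tax:
  Adjusted income: ¥516,600 + ¥145,700 + ¥83,000 + ¥16,000 = ¥761,300
  Exemption: ¥761,300 ≤ ¥773,000, so full ¥84,000 applies
  Base: ¥761,300 − ¥84,000 = ¥677,300
  ¥677,300 × 14% = ¥94,822

Mainline income levy:
  ¥244,000 × 6% = ¥14,640
  ¥96,000 × 20% = ¥19,200
  ¥176,600 × 24% = ¥42,384
  → ¥76,224
  Less jobs credit ¥44,000 → ¥32,224

¥94,822 > ¥32,224, so the alternative floor tax is the binding amount.

¥94,822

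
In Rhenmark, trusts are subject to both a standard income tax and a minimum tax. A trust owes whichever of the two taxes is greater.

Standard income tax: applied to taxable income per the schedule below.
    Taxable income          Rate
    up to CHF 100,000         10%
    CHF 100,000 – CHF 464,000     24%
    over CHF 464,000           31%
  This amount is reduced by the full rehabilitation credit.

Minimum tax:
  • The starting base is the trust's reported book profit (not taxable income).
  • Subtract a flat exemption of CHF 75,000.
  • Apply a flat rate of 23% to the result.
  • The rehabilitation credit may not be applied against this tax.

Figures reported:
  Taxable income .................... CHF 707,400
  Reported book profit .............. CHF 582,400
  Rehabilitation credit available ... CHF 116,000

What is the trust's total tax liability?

Minimum tax:
  Base (reported book profit): CHF 582,400
  Less exemption CHF 75,000 → base CHF 507,400
  CHF 507,400 × 23% = CHF 116,702

Standard income tax:
  CHF 100,000 × 10% = CHF 10,000
  CHF 364,000 × 24% = CHF 87,360
  CHF 243,400 × 31% = CHF 75,454
  → CHF 172,814
  Less rehabilitation credit CHF 116,000 → CHF 56,814

CHF 116,702 > CHF 56,814, so the minimum tax is the binding amount.

CHF 116,702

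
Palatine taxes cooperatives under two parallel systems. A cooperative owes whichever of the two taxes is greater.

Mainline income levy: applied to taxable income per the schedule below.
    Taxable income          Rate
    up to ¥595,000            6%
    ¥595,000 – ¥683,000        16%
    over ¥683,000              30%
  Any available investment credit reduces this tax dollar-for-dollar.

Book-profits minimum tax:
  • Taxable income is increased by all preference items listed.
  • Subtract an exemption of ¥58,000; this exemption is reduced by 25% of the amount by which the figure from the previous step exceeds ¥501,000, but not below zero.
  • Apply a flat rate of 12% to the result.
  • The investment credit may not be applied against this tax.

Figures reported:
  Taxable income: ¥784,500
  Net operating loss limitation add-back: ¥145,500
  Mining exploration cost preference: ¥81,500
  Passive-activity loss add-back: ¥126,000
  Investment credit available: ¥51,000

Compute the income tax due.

¥136,500

Book-profits minimum tax:
  Adjusted income: ¥784,500 + ¥145,500 + ¥81,500 + ¥126,000 = ¥1,137,500
  Exemption: 25% × (¥1,137,500 − ¥501,000) = ¥159,125 ≥ ¥58,000, so the exemption is fully phased out
  Base: ¥1,137,500 − ¥0 = ¥1,137,500
  ¥1,137,500 × 12% = ¥136,500

Mainline income levy:
  ¥595,000 × 6% = ¥35,700
  ¥88,000 × 16% = ¥14,080
  ¥101,500 × 30% = ¥30,450
  → ¥80,230
  Less investment credit ¥51,000 → ¥29,230

¥136,500 > ¥29,230, so the book-profits minimum tax is the binding amount.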